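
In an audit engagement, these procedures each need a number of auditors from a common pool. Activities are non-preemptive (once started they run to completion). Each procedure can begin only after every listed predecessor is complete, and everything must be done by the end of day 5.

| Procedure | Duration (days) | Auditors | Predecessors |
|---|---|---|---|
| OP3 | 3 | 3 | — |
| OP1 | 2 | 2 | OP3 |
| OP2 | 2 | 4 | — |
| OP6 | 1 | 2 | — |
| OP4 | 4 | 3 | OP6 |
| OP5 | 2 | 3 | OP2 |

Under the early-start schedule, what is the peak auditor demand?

Early-start schedule: OP3@1, OP1@4, OP2@1, OP6@1, OP4@2, OP5@3.
Load per day: day 1: 9, day 2: 10, day 3: 9, day 4: 8, day 5: 5.
Peak is 10.

10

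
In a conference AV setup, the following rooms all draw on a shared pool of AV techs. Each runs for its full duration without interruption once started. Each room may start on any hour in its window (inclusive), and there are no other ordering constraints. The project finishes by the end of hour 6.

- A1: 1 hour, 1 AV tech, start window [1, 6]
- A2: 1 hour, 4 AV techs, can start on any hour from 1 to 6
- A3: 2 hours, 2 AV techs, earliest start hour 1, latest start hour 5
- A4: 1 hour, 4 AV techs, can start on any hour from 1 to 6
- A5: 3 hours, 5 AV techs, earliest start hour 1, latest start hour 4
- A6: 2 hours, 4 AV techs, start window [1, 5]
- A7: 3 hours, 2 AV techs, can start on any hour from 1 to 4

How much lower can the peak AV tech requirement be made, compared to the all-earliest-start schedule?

Early-start peak: h1:22  h2:13  h3:7  h4:0  h5:0  h6:0 ⇒ 22.
Leveled (A1@1, A2@1, A3@1, A4@3, A5@4, A6@2, A7@4): h1:7  h2:6  h3:8  h4:7  h5:7  h6:7 ⇒ 8.
Reduction 22 − 8 = 14.

14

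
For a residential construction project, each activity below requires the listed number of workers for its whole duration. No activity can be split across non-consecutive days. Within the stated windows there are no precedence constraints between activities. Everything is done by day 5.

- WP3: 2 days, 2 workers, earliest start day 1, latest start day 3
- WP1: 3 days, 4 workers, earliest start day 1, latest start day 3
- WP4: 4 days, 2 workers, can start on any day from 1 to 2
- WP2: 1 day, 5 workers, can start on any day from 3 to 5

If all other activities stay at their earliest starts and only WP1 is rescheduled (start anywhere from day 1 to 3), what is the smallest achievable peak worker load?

WP1@1: d1:8  d2:8  d3:11  d4:2  d5:0 → peak 11
WP1@2: d1:4  d2:8  d3:11  d4:6  d5:0 → peak 11
WP1@3: d1:4  d2:4  d3:11  d4:6  d5:4 → peak 11
Best is WP1@1, peak 11.

11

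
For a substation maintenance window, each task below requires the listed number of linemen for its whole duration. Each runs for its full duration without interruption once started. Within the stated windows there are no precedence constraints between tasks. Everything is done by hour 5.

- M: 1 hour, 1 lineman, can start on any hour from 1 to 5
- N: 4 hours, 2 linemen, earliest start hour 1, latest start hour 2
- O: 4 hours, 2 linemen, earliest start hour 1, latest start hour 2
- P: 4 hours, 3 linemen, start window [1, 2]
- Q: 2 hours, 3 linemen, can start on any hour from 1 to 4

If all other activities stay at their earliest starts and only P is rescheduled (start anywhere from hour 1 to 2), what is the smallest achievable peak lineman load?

P@1: h1:11  h2:10  h3:7  h4:7  h5:0 → peak 11
P@2: h1:8  h2:10  h3:7  h4:7  h5:3 → peak 10
Best is P@2, peak 10.

10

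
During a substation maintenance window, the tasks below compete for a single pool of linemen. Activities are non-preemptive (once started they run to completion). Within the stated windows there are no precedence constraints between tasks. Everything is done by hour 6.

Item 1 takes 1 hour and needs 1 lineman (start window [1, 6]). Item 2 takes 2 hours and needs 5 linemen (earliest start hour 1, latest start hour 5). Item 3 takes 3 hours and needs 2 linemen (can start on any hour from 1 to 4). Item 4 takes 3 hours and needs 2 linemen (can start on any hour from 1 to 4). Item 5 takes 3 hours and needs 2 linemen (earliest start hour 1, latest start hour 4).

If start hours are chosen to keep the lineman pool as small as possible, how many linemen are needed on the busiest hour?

6

Early-start (Item 1@1, Item 2@1, Item 3@1, Item 4@1, Item 5@1) gives peak 12: h1:12  h2:11  h3:6  h4:0  h5:0  h6:0.
Shift Item 3→3, Item 4→3, Item 5→3.
Schedule Item 1@1, Item 2@1, Item 3@3, Item 4@3, Item 5@3: h1:6  h2:5  h3:6  h4:6  h5:6  h6:0 — peak 6.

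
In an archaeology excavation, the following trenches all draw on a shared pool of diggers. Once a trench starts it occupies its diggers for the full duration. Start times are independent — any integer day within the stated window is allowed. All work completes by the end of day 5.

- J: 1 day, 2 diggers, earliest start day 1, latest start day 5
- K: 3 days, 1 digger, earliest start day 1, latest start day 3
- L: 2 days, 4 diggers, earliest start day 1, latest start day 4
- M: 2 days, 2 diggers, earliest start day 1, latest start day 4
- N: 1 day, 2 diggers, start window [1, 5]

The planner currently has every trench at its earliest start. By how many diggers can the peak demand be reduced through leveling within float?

6

Early-start peak: d1:11  d2:7  d3:1  d4:0  d5:0 ⇒ 11.
Leveled (J@1, K@1, L@2, M@4, N@1): d1:5  d2:5  d3:5  d4:2  d5:2 ⇒ 5.
Reduction 11 − 5 = 6.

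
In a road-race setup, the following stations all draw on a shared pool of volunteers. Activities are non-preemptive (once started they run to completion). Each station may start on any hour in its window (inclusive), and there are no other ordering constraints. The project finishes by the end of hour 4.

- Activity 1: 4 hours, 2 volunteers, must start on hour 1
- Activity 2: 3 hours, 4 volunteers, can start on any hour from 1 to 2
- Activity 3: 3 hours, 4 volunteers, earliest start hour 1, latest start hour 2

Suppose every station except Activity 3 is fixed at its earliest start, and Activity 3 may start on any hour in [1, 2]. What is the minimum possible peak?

Activity 3@1: h1:10  h2:10  h3:10  h4:2 → peak 10
Activity 3@2: h1:6  h2:10  h3:10  h4:6 → peak 10
Best is Activity 3@1, peak 10.

10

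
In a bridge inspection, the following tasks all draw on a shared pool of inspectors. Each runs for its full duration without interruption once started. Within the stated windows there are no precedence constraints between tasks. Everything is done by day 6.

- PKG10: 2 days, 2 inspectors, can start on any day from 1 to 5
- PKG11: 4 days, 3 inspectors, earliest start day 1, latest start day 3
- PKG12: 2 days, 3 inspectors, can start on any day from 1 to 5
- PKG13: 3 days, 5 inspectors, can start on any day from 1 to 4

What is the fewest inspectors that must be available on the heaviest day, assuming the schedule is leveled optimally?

Early-start (PKG10@1, PKG11@1, PKG12@1, PKG13@1) gives peak 13: d1:13  d2:13  d3:8  d4:3  d5:0  d6:0.
Shift PKG13→3.
Schedule PKG10@1, PKG11@1, PKG12@1, PKG13@3: d1:8  d2:8  d3:8  d4:8  d5:5  d6:0 — peak 8.

8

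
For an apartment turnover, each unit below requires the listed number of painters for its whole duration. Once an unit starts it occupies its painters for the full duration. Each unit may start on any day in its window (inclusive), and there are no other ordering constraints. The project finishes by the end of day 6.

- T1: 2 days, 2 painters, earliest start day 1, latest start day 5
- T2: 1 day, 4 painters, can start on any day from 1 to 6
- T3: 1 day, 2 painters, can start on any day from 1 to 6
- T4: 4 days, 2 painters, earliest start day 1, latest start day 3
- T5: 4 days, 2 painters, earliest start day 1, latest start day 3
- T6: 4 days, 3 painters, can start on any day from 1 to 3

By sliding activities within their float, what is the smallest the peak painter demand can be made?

Early-start (T1@1, T2@1, T3@1, T4@1, T5@1, T6@1) gives peak 15: d1:15  d2:9  d3:7  d4:7  d5:0  d6:0.
Shift T3→2, T4→2, T5→3, T6→3.
Schedule T1@1, T2@1, T3@2, T4@2, T5@3, T6@3: d1:6  d2:6  d3:7  d4:7  d5:7  d6:5 — peak 7.
Total painter-days = 38 over 6 days ⇒ peak ≥ ⌈38/6⌉ = 7, so 7 is optimal.

7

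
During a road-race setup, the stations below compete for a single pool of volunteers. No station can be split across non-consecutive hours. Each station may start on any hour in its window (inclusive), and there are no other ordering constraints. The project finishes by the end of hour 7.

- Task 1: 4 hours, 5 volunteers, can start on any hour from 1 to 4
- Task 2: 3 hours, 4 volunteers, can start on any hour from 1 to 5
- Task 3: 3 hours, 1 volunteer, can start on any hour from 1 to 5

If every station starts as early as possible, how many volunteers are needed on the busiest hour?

Early-start schedule: Task 1@1, Task 2@1, Task 3@1.
Load per hour: hour 1: 10, hour 2: 10, hour 3: 10, hour 4: 5, hour 5: 0, hour 6: 0, hour 7: 0.
Peak is 10.

10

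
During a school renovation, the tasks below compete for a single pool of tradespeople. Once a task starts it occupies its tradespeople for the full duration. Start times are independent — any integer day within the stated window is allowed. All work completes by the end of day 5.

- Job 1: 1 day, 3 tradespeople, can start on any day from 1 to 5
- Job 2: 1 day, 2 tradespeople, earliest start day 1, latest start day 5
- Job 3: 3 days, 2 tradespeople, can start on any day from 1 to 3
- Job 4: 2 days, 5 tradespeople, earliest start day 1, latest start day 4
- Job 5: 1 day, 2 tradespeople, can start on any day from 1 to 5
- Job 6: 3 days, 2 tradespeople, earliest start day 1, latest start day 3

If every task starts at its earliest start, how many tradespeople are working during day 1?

At early start, day 1 has: Job 1, Job 2, Job 3, Job 4, Job 5, Job 6.
Demand: 3 + 2 + 2 + 5 + 2 + 2 = 16.

16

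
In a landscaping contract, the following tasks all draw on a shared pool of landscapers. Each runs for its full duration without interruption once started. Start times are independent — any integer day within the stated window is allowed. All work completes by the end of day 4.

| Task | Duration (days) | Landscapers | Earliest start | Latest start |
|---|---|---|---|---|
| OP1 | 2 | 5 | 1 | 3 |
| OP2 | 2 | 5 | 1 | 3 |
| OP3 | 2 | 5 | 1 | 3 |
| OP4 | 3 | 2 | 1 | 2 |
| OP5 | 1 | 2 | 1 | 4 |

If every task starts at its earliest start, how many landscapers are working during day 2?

17

At early start, day 2 has: OP1, OP2, OP3, OP4.
Demand: 5 + 5 + 5 + 2 = 17.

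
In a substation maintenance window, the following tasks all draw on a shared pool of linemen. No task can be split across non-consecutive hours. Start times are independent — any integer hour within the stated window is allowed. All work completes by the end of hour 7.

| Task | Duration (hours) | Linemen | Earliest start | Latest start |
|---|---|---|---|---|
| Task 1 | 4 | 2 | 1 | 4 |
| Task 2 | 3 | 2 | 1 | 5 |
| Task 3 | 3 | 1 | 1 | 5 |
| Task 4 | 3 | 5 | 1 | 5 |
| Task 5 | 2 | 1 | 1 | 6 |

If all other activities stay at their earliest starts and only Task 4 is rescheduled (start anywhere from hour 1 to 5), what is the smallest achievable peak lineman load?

6

Task 4@1: h1:11  h2:11  h3:10  h4:2  h5:0  h6:0  h7:0 → peak 11
Task 4@2: h1:6  h2:11  h3:10  h4:7  h5:0  h6:0  h7:0 → peak 11
Task 4@3: h1:6  h2:6  h3:10  h4:7  h5:5  h6:0  h7:0 → peak 10
Task 4@4: h1:6  h2:6  h3:5  h4:7  h5:5  h6:5  h7:0 → peak 7
Task 4@5: h1:6  h2:6  h3:5  h4:2  h5:5  h6:5  h7:5 → peak 6
Best is Task 4@5, peak 6.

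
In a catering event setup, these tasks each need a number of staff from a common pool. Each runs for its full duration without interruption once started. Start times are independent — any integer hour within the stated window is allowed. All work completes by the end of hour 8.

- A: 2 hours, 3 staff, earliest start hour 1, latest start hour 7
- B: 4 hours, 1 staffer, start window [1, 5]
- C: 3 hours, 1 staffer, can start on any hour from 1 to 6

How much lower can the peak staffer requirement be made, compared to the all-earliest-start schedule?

Early-start peak: h1:5  h2:5  h3:2  h4:1  h5:0  h6:0  h7:0  h8:0 ⇒ 5.
Leveled (A@1, B@3, C@3): h1:3  h2:3  h3:2  h4:2  h5:2  h6:1  h7:0  h8:0 ⇒ 3.
Reduction 5 − 3 = 2.

2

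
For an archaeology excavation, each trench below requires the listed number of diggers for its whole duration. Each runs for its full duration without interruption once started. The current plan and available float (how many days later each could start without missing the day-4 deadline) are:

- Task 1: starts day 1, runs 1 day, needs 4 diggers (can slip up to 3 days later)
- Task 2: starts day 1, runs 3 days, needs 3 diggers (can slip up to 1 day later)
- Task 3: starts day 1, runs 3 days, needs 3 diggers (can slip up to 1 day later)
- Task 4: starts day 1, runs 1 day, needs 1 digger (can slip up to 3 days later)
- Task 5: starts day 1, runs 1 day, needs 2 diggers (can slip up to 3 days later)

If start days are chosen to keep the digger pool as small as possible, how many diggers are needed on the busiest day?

7

Early-start (Task 1@1, Task 2@1, Task 3@1, Task 4@1, Task 5@1) gives peak 13: d1:13  d2:6  d3:6  d4:0.
Shift Task 3→2, Task 4→2, Task 5→4.
Schedule Task 1@1, Task 2@1, Task 3@2, Task 4@2, Task 5@4: d1:7  d2:7  d3:6  d4:5 — peak 7.
Total digger-days = 25 over 4 days ⇒ peak ≥ ⌈25/4⌉ = 7, so 7 is optimal.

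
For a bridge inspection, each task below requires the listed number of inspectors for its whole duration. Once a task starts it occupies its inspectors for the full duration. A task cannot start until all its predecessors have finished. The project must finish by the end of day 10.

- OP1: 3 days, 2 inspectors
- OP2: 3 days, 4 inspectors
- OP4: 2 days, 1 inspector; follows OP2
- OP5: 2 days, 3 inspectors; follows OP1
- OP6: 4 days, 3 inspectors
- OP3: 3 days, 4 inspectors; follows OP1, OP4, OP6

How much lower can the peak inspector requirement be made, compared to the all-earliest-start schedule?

Early-start peak: d1:9  d2:9  d3:9  d4:7  d5:4  d6:4  d7:4  d8:4  d9:0  d10:0 ⇒ 9.
Leveled (OP1@1, OP2@1, OP4@4, OP5@6, OP6@4, OP3@8): d1:6  d2:6  d3:6  d4:4  d5:4  d6:6  d7:6  d8:4  d9:4  d10:4 ⇒ 6.
Reduction 9 − 6 = 3.

3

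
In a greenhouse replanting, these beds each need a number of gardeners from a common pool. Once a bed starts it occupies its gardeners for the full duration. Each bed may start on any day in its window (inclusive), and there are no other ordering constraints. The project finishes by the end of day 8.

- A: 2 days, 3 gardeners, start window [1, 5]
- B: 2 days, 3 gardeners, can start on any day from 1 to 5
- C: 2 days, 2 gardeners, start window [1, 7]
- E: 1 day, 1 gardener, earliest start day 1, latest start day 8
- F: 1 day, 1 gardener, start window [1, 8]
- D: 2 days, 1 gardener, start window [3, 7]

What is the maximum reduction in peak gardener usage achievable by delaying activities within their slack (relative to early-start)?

Early-start peak: d1:10  d2:8  d3:1  d4:1  d5:0  d6:0  d7:0  d8:0 ⇒ 10.
Leveled (A@1, B@3, C@5, E@5, F@6, D@7): d1:3  d2:3  d3:3  d4:3  d5:3  d6:3  d7:1  d8:1 ⇒ 3.
Reduction 10 − 3 = 7.

7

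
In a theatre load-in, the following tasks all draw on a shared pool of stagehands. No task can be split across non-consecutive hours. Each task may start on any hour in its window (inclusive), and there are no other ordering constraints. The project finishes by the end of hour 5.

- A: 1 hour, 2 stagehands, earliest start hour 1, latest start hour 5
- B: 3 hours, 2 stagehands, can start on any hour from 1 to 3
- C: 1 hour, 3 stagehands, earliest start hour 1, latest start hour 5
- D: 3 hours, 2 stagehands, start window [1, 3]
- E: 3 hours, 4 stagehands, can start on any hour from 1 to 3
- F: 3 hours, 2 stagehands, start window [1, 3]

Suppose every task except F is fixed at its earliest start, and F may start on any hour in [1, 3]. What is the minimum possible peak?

13

F@1: h1:15  h2:10  h3:10  h4:0  h5:0 → peak 15
F@2: h1:13  h2:10  h3:10  h4:2  h5:0 → peak 13
F@3: h1:13  h2:8  h3:10  h4:2  h5:2 → peak 13
Best is F@2, peak 13.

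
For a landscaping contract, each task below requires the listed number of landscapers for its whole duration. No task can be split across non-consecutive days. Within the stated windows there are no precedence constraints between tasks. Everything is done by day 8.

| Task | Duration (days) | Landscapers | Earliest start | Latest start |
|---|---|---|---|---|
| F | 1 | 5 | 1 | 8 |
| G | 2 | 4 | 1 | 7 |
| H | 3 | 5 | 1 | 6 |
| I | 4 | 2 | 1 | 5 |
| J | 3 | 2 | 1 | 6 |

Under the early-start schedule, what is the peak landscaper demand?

Early-start schedule: F@1, G@1, H@1, I@1, J@1.
Load per day: day 1: 18, day 2: 13, day 3: 9, day 4: 2, day 5: 0, day 6: 0, day 7: 0, day 8: 0.
Peak is 18.

18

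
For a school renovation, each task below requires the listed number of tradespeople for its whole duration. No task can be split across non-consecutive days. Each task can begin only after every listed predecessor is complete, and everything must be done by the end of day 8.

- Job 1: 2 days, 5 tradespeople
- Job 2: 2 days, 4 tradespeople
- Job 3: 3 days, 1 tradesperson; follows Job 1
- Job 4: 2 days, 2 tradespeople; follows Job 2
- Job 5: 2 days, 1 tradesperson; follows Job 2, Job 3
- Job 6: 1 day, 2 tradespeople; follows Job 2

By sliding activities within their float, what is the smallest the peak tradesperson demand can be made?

5

Early-start (Job 1@1, Job 2@1, Job 3@3, Job 4@3, Job 5@6, Job 6@3) gives peak 9: d1:9  d2:9  d3:5  d4:3  d5:1  d6:1  d7:1  d8:0.
Shift Job 2→3, Job 4→5, Job 6→5.
Schedule Job 1@1, Job 2@3, Job 3@3, Job 4@5, Job 5@6, Job 6@5: d1:5  d2:5  d3:5  d4:5  d5:5  d6:3  d7:1  d8:0 — peak 5.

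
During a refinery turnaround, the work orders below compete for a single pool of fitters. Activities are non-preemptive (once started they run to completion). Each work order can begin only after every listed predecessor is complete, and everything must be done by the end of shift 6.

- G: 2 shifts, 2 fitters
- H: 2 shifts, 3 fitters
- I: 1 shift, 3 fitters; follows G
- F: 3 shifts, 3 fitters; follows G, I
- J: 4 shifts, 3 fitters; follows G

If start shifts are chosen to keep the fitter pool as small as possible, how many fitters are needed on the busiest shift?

6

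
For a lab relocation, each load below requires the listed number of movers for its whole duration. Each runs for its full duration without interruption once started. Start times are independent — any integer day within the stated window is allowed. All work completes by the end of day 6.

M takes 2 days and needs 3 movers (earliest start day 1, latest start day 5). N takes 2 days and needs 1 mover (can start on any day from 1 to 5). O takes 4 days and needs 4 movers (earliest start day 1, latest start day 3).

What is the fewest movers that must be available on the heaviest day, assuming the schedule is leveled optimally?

Early-start (M@1, N@1, O@1) gives peak 8: d1:8  d2:8  d3:4  d4:4  d5:0  d6:0.
Shift O→3.
Schedule M@1, N@1, O@3: d1:4  d2:4  d3:4  d4:4  d5:4  d6:4 — peak 4.
Total mover-days = 24 over 6 days ⇒ peak ≥ ⌈24/6⌉ = 4, so 4 is optimal.

4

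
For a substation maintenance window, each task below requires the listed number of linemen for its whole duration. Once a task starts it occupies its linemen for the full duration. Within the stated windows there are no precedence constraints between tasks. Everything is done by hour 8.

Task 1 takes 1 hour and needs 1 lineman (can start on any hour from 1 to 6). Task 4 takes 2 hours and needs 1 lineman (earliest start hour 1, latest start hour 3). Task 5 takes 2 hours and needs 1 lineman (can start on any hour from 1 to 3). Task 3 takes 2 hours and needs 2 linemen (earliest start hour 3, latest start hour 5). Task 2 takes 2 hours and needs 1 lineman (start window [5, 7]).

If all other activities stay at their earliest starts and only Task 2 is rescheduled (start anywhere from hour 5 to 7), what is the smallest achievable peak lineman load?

Task 2@5: h1:3  h2:2  h3:2  h4:2  h5:1  h6:1  h7:0  h8:0 → peak 3
Task 2@6: h1:3  h2:2  h3:2  h4:2  h5:0  h6:1  h7:1  h8:0 → peak 3
Task 2@7: h1:3  h2:2  h3:2  h4:2  h5:0  h6:0  h7:1  h8:1 → peak 3
Best is Task 2@5, peak 3.

3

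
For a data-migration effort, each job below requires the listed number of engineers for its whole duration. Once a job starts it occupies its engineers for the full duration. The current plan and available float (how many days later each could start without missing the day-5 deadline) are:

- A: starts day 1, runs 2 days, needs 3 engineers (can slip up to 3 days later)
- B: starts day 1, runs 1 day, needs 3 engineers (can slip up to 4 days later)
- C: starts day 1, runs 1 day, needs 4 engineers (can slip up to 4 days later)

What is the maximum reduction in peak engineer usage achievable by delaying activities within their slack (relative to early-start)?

6

Early-start peak: d1:10  d2:3  d3:0  d4:0  d5:0 ⇒ 10.
Leveled (A@1, B@3, C@4): d1:3  d2:3  d3:3  d4:4  d5:0 ⇒ 4.
Reduction 10 − 4 = 6.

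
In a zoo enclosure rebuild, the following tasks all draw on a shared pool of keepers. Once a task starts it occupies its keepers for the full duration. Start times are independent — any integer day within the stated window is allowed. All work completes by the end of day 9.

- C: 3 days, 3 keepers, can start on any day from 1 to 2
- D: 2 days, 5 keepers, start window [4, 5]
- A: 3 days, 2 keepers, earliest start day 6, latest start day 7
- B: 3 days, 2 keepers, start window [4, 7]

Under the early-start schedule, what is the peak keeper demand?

Early-start schedule: C@1, D@4, A@6, B@4.
Load per day: day 1: 3, day 2: 3, day 3: 3, day 4: 7, day 5: 7, day 6: 4, day 7: 2, day 8: 2, day 9: 0.
Peak is 7.

7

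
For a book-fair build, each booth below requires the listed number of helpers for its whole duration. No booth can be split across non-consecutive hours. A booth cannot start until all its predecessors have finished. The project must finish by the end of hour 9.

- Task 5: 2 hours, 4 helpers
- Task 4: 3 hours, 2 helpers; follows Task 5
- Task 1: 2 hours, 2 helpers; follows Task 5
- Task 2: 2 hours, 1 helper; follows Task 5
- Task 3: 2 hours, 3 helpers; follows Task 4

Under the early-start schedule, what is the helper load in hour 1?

4

At early start, hour 1 has: Task 5.
Demand: 4 = 4.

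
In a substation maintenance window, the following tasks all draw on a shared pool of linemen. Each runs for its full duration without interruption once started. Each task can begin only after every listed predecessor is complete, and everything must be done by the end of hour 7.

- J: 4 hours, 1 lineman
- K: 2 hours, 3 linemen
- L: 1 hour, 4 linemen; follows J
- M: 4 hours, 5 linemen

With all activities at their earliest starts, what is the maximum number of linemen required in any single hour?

Early-start schedule: J@1, K@1, L@5, M@1.
Load per hour: hour 1: 9, hour 2: 9, hour 3: 6, hour 4: 6, hour 5: 4, hour 6: 0, hour 7: 0.
Peak is 9.

9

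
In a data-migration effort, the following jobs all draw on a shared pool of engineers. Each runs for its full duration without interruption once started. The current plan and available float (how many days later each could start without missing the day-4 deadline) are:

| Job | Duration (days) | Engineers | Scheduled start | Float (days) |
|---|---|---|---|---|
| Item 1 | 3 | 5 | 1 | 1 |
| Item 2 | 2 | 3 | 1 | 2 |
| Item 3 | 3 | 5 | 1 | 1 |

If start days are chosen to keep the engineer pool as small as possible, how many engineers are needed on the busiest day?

13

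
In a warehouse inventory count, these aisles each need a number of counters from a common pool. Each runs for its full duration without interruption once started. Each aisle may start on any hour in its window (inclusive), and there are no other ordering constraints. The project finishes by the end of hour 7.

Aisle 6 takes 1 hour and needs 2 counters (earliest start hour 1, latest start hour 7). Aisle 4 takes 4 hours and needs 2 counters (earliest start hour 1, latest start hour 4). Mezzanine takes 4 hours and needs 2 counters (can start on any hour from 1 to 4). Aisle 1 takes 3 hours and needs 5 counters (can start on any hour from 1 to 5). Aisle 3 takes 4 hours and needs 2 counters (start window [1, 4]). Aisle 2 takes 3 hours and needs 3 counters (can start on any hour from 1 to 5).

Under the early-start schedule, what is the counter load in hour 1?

16

At early start, hour 1 has: Aisle 6, Aisle 4, Mezzanine, Aisle 1, Aisle 3, Aisle 2.
Demand: 2 + 2 + 2 + 5 + 2 + 3 = 16.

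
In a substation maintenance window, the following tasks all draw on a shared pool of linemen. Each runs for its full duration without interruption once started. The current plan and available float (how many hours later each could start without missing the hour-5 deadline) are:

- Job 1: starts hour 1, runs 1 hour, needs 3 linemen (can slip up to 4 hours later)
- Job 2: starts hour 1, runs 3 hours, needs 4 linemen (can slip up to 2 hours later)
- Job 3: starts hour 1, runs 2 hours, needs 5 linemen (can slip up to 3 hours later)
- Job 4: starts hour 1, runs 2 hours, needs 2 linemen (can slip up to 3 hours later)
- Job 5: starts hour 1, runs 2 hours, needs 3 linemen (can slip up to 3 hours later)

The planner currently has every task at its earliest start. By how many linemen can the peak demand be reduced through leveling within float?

Early-start peak: h1:17  h2:14  h3:4  h4:0  h5:0 ⇒ 17.
Leveled (Job 1@1, Job 2@1, Job 3@4, Job 4@4, Job 5@2): h1:7  h2:7  h3:7  h4:7  h5:7 ⇒ 7.
Reduction 17 − 7 = 10.

10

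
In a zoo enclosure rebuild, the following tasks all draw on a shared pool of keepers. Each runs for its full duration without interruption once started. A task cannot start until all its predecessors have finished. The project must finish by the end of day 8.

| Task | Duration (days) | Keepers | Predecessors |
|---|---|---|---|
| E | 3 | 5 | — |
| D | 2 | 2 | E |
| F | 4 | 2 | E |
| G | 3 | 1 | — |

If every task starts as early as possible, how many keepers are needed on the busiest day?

6

Early-start schedule: E@1, D@4, F@4, G@1.
Load per day: day 1: 6, day 2: 6, day 3: 6, day 4: 4, day 5: 4, day 6: 2, day 7: 2, day 8: 0.
Peak is 6.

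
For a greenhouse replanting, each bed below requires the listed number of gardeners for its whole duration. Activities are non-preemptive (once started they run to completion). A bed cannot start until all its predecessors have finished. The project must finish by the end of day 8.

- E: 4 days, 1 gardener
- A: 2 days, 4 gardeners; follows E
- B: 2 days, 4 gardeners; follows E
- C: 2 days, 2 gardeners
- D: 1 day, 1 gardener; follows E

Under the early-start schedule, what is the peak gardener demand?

Early-start schedule: E@1, A@5, B@5, C@1, D@5.
Load per day: day 1: 3, day 2: 3, day 3: 1, day 4: 1, day 5: 9, day 6: 8, day 7: 0, day 8: 0.
Peak is 9.

9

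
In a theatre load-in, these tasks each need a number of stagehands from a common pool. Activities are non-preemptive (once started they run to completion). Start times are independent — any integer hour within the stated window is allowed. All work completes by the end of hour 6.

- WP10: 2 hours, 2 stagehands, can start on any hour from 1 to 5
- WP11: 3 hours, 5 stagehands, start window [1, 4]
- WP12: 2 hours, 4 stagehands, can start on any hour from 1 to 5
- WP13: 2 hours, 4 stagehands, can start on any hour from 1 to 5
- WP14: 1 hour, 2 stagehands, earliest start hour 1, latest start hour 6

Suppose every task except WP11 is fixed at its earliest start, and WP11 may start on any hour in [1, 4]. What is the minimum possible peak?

WP11@1: h1:17  h2:15  h3:5  h4:0  h5:0  h6:0 → peak 17
WP11@2: h1:12  h2:15  h3:5  h4:5  h5:0  h6:0 → peak 15
WP11@3: h1:12  h2:10  h3:5  h4:5  h5:5  h6:0 → peak 12
WP11@4: h1:12  h2:10  h3:0  h4:5  h5:5  h6:5 → peak 12
Best is WP11@3, peak 12.

12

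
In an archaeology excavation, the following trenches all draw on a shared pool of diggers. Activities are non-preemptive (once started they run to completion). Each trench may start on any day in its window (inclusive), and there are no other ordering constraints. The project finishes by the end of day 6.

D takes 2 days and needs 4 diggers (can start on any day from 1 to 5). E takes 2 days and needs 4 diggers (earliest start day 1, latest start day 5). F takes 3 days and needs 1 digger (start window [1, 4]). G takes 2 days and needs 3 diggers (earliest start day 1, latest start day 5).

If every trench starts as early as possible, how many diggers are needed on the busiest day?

12

Early-start schedule: D@1, E@1, F@1, G@1.
Load per day: day 1: 12, day 2: 12, day 3: 1, day 4: 0, day 5: 0, day 6: 0.
Peak is 12.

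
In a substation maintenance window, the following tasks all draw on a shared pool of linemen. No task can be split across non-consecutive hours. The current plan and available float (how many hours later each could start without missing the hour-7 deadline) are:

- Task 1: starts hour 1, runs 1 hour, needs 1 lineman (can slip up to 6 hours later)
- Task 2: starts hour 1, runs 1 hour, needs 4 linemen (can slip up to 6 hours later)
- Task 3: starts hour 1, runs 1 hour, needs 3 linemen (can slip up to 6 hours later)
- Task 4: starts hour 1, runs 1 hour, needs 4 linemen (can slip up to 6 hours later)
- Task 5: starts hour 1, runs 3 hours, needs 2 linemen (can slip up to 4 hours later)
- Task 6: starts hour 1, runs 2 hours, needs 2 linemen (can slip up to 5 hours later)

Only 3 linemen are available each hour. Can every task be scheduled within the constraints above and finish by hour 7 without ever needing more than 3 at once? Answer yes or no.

Total lineman-hours = 22; over 7 hours the average is 22/7 > 3, so some hour must exceed 3.

no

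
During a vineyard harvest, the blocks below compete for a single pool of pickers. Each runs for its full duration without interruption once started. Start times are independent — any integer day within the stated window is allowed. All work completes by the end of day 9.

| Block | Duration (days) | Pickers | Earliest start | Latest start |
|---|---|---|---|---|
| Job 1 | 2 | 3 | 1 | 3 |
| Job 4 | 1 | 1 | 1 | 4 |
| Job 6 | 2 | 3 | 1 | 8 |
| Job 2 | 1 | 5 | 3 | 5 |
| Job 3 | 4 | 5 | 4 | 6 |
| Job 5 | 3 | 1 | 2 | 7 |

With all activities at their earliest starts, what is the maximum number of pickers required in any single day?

Early-start schedule: Job 1@1, Job 4@1, Job 6@1, Job 2@3, Job 3@4, Job 5@2.
Load per day: day 1: 7, day 2: 7, day 3: 6, day 4: 6, day 5: 5, day 6: 5, day 7: 5, day 8: 0, day 9: 0.
Peak is 7.

7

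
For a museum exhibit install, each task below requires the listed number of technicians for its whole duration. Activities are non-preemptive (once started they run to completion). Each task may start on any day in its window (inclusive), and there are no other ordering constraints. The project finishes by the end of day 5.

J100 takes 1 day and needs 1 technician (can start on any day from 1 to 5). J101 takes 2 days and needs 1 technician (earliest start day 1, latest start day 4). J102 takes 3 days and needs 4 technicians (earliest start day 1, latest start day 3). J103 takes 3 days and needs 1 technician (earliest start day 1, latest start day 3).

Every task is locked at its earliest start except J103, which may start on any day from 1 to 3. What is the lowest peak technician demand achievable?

J103@1: d1:7  d2:6  d3:5  d4:0  d5:0 → peak 7
J103@2: d1:6  d2:6  d3:5  d4:1  d5:0 → peak 6
J103@3: d1:6  d2:5  d3:5  d4:1  d5:1 → peak 6
Best is J103@2, peak 6.

6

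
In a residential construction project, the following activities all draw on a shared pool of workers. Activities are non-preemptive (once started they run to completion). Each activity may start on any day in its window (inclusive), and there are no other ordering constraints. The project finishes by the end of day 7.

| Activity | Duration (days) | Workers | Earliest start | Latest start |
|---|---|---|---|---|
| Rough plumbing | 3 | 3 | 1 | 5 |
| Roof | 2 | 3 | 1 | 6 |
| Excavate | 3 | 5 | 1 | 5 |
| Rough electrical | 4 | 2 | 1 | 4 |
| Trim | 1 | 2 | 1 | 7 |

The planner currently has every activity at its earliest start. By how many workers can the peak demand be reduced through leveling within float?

8

Early-start peak: d1:15  d2:13  d3:10  d4:2  d5:0  d6:0  d7:0 ⇒ 15.
Leveled (Rough plumbing@1, Roof@1, Excavate@4, Rough electrical@3, Trim@3): d1:6  d2:6  d3:7  d4:7  d5:7  d6:7  d7:0 ⇒ 7.
Reduction 15 − 7 = 8.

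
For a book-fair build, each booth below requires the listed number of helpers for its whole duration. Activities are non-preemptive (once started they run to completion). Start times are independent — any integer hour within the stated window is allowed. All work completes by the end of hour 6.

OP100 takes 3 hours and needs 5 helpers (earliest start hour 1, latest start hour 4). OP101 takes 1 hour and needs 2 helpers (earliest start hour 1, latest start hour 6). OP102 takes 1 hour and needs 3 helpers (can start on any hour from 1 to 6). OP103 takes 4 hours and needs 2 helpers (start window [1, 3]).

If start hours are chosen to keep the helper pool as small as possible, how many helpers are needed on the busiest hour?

Early-start (OP100@1, OP101@1, OP102@1, OP103@1) gives peak 12: h1:12  h2:7  h3:7  h4:2  h5:0  h6:0.
Shift OP102→4, OP103→2.
Schedule OP100@1, OP101@1, OP102@4, OP103@2: h1:7  h2:7  h3:7  h4:5  h5:2  h6:0 — peak 7.

7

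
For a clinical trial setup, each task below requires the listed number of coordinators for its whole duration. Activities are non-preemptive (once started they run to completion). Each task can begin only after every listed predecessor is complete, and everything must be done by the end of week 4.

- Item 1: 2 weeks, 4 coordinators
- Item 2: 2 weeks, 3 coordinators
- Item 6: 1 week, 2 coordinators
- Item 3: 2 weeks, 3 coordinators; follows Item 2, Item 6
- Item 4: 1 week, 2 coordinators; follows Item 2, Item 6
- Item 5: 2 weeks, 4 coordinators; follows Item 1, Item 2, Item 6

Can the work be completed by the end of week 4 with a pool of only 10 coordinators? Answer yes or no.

yes

Schedule Item 1@1, Item 2@1, Item 6@1, Item 3@3, Item 4@3, Item 5@3: w1:9  w2:7  w3:9  w4:7 — peak 9 ≤ 10.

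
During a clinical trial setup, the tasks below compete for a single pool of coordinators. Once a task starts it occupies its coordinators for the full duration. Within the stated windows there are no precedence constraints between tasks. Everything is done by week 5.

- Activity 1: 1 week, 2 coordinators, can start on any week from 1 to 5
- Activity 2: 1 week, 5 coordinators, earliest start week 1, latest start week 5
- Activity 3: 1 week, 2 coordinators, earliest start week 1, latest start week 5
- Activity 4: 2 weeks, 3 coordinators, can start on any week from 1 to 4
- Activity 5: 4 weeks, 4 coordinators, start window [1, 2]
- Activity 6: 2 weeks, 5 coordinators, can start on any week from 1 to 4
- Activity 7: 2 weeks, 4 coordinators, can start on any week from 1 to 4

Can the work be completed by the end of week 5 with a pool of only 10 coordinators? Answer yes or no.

no

The minimum achievable peak is 11; 10 < 11, so no feasible schedule stays within the cap.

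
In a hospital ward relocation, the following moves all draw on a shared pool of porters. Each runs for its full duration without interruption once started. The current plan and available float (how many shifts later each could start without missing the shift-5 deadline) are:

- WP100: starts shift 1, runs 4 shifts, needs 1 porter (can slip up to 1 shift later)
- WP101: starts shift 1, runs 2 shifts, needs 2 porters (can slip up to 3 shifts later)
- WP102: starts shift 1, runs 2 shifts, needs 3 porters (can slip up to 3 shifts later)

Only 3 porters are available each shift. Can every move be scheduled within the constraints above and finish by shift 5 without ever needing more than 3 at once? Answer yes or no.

no

The minimum achievable peak is 4; 3 < 4, so no feasible schedule stays within the cap.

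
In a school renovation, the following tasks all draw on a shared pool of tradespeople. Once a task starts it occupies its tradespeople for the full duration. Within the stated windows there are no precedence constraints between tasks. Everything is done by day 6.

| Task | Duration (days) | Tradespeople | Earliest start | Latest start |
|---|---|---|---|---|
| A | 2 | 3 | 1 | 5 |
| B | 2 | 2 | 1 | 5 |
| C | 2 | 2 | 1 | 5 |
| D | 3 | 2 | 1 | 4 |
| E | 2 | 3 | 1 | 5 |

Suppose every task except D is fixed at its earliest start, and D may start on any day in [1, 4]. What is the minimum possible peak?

D@1: d1:12  d2:12  d3:2  d4:0  d5:0  d6:0 → peak 12
D@2: d1:10  d2:12  d3:2  d4:2  d5:0  d6:0 → peak 12
D@3: d1:10  d2:10  d3:2  d4:2  d5:2  d6:0 → peak 10
D@4: d1:10  d2:10  d3:0  d4:2  d5:2  d6:2 → peak 10
Best is D@3, peak 10.

10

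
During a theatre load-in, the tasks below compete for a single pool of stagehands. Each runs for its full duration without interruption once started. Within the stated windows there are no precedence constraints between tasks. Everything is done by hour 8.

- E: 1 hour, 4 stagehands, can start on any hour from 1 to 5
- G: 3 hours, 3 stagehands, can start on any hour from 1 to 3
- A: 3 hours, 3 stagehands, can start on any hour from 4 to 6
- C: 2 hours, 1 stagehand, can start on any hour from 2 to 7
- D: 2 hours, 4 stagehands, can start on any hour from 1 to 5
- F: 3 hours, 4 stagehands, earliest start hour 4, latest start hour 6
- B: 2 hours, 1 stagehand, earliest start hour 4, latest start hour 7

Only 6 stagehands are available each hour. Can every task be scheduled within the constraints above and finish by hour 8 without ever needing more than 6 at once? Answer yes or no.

no

The minimum achievable peak is 7; 6 < 7, so no feasible schedule stays within the cap.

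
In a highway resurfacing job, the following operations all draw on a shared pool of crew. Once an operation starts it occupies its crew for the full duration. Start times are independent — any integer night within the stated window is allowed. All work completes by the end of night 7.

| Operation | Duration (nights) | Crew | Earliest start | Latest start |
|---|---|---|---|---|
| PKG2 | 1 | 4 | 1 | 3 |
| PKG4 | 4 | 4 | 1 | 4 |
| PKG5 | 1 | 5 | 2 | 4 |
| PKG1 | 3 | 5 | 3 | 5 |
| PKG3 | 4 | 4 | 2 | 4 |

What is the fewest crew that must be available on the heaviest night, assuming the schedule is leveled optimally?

Early-start (PKG2@1, PKG4@1, PKG5@2, PKG1@3, PKG3@2) gives peak 13: n1:8  n2:13  n3:13  n4:13  n5:9  n6:0  n7:0.
Shift PKG1→5, PKG3→3.
Schedule PKG2@1, PKG4@1, PKG5@2, PKG1@5, PKG3@3: n1:8  n2:9  n3:8  n4:8  n5:9  n6:9  n7:5 — peak 9.

9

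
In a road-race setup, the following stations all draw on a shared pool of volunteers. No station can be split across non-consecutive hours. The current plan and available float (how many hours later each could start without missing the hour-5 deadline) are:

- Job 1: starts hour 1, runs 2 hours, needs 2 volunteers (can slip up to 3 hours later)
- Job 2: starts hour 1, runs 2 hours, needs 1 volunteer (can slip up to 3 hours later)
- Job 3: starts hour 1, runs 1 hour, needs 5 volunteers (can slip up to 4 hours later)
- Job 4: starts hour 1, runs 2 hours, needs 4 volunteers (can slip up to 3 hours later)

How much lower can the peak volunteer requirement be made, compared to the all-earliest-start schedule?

7

Early-start peak: h1:12  h2:7  h3:0  h4:0  h5:0 ⇒ 12.
Leveled (Job 1@1, Job 2@1, Job 3@3, Job 4@4): h1:3  h2:3  h3:5  h4:4  h5:4 ⇒ 5.
Reduction 12 − 5 = 7.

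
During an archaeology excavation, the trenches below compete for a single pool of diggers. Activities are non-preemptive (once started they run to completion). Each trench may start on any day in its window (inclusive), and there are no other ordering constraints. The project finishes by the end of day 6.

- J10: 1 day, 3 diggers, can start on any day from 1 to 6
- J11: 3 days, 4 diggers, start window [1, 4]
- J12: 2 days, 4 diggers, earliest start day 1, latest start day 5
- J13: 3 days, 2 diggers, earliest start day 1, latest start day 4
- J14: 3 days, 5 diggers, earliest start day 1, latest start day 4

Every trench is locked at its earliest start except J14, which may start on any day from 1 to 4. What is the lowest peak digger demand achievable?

J14@1: d1:18  d2:15  d3:11  d4:0  d5:0  d6:0 → peak 18
J14@2: d1:13  d2:15  d3:11  d4:5  d5:0  d6:0 → peak 15
J14@3: d1:13  d2:10  d3:11  d4:5  d5:5  d6:0 → peak 13
J14@4: d1:13  d2:10  d3:6  d4:5  d5:5  d6:5 → peak 13
Best is J14@3, peak 13.

13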